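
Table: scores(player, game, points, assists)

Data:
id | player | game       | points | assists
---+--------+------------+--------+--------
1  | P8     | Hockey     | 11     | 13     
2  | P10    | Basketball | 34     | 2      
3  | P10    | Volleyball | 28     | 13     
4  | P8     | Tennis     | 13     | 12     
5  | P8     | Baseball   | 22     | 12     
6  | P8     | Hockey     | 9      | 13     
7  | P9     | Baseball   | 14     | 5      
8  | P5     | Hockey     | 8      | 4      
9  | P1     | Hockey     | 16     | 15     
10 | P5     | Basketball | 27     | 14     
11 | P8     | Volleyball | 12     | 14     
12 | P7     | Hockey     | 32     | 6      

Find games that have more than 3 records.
SELECT game, COUNT(*) as cnt
FROM scores
GROUP BY game
HAVING COUNT(*) > 3

Result:
  Hockey: 5

Note: HAVING filters groups after aggregation, WHERE filters rows before.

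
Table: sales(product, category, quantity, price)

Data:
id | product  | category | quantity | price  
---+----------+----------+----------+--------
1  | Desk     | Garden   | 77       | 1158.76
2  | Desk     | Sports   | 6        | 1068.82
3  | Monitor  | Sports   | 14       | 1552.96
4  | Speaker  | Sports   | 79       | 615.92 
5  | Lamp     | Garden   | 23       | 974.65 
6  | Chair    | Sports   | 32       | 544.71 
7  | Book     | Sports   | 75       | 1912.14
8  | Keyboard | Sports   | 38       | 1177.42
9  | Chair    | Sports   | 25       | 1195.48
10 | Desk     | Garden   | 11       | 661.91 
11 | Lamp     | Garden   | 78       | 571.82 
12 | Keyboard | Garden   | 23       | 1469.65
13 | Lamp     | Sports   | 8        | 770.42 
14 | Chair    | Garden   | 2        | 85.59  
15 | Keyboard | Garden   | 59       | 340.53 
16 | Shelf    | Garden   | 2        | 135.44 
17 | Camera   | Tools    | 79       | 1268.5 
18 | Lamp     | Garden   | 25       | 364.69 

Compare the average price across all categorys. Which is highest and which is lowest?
SELECT category, AVG(price)
FROM sales
GROUP BY category
ORDER BY AVG(price)

All groups:
  Garden: 640.34
  Sports: 1104.73
  Tools: 1268.50

Highest: Tools (1268.50)
Lowest: Garden (640.34)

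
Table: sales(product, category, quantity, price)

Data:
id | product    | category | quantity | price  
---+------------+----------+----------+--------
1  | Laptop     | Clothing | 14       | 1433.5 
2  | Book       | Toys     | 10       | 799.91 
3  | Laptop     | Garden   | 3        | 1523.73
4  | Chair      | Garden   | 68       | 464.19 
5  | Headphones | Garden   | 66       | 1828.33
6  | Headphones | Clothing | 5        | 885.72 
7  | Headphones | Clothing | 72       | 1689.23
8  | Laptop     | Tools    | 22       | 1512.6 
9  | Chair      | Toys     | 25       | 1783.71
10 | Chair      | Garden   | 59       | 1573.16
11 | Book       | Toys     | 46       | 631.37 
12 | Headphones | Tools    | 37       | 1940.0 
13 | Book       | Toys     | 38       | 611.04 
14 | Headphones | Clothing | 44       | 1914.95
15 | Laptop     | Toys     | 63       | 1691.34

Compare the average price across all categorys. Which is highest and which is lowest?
SELECT category, AVG(price)
FROM sales
GROUP BY category
ORDER BY AVG(price)

All groups:
  Toys: 1103.47
  Garden: 1347.35
  Clothing: 1480.85
  Tools: 1726.30

Highest: Tools (1726.30)
Lowest: Toys (1103.47)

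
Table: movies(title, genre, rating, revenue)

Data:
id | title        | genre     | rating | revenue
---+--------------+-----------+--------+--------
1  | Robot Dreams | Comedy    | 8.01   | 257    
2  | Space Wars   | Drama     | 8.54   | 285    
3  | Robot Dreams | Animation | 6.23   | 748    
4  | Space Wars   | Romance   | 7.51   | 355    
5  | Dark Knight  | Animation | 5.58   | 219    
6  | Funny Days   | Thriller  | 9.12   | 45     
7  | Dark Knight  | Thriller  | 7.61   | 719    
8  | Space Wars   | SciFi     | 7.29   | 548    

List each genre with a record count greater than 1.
SELECT genre, COUNT(*) as cnt
FROM movies
GROUP BY genre
HAVING COUNT(*) > 1

Result:
  Animation: 2
  Thriller: 2

Note: HAVING filters groups after aggregation, WHERE filters rows before.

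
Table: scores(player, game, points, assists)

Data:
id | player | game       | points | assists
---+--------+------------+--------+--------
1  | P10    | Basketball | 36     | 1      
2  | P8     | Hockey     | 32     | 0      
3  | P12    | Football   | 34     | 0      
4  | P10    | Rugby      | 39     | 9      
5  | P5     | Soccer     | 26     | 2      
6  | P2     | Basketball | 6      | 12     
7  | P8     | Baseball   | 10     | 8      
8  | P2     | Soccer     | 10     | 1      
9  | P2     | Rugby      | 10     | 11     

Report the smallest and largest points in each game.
SELECT game, MIN(points), MAX(points)
FROM scores
GROUP BY game

Result:
  Baseball: min=10, max=10
  Basketball: min=6, max=36
  Football: min=34, max=34
  Hockey: min=32, max=32
  Rugby: min=10, max=39
  Soccer: min=10, max=26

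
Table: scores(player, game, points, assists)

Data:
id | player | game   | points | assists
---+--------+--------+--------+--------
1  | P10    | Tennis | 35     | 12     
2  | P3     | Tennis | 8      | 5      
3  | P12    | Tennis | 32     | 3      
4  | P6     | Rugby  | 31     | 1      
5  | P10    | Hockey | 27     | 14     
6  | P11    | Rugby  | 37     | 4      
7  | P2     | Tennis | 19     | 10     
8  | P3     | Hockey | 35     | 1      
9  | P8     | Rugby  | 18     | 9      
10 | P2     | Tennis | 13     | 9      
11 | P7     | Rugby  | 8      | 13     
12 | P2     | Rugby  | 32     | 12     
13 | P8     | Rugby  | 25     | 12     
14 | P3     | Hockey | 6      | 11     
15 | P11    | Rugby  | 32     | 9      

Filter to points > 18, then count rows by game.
SELECT game, COUNT(*)
FROM scores
WHERE points > 18
GROUP BY game

Note: WHERE filters rows before grouping.

Result:
  Hockey: 2
  Rugby: 5
  Tennis: 3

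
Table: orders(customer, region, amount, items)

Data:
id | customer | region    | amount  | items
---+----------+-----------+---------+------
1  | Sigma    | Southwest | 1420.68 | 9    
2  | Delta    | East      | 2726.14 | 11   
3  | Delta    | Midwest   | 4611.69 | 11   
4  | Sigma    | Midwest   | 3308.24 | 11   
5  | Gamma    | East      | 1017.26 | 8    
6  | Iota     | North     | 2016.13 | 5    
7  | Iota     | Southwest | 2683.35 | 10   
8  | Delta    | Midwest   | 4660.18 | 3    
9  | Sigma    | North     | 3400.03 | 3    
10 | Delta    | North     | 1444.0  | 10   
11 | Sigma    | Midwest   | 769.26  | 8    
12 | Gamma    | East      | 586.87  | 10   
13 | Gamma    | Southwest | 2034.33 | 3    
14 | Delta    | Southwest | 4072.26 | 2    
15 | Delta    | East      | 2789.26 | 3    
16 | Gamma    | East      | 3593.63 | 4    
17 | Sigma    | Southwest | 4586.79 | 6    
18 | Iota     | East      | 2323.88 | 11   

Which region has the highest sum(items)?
SELECT region, SUM(items) as val
FROM orders
GROUP BY region
ORDER BY val DESC
LIMIT 1

Result: East with sum(items) = 47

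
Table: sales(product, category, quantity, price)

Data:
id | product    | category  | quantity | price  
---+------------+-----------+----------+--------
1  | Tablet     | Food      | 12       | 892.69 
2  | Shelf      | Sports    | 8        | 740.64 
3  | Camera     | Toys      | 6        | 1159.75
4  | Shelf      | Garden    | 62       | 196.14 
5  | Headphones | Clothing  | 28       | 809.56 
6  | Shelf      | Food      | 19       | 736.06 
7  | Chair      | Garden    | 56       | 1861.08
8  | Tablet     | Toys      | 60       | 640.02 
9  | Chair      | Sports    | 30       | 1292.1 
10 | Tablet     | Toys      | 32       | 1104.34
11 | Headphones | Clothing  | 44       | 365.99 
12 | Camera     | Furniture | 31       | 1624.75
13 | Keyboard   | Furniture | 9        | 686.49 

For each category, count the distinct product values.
SELECT category, COUNT(DISTINCT product)
FROM sales
GROUP BY category

Result:
  Clothing: 1 distinct
  Food: 2 distinct
  Furniture: 2 distinct
  Garden: 2 distinct
  Sports: 2 distinct
  Toys: 2 distinct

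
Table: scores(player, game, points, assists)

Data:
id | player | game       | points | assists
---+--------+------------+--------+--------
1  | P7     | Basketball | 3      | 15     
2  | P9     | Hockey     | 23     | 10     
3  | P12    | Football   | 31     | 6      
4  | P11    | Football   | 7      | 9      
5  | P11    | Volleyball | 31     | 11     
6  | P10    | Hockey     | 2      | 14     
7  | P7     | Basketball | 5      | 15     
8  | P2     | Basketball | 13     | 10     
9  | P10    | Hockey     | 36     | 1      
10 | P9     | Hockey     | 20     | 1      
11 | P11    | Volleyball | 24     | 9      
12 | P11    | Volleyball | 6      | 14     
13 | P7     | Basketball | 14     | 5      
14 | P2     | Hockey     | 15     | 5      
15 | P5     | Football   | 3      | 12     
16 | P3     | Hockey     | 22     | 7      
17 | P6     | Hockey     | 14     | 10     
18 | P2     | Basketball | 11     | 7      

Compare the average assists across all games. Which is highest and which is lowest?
SELECT game, AVG(assists)
FROM scores
GROUP BY game
ORDER BY AVG(assists)

All groups:
  Hockey: 6.86
  Football: 9.00
  Basketball: 10.40
  Volleyball: 11.33

Highest: Volleyball (11.33)
Lowest: Hockey (6.86)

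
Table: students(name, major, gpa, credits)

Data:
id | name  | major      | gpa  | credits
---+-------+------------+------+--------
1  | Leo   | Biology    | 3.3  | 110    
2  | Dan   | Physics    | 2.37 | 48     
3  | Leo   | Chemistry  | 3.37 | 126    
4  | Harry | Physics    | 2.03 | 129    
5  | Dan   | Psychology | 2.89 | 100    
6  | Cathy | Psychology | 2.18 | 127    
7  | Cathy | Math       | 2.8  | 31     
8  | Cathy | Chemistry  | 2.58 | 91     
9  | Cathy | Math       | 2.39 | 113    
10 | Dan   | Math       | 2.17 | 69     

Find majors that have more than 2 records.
SELECT major, COUNT(*) as cnt
FROM students
GROUP BY major
HAVING COUNT(*) > 2

Result:
  Math: 3

Note: HAVING filters groups after aggregation, WHERE filters rows before.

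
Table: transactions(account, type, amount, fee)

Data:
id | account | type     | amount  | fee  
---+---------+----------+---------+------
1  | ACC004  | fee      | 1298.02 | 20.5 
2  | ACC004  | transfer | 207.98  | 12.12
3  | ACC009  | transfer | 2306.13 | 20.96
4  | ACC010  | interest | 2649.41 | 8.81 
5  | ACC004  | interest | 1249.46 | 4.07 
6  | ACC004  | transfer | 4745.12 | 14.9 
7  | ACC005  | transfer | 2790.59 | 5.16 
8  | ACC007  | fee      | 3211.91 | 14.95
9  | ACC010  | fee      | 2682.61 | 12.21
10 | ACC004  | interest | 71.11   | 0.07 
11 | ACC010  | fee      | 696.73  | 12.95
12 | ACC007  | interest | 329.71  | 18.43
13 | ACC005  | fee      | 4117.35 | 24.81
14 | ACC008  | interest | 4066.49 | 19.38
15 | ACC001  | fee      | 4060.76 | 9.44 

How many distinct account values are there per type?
SELECT type, COUNT(DISTINCT account)
FROM transactions
GROUP BY type

Result:
  fee: 5 distinct
  interest: 4 distinct
  transfer: 3 distinct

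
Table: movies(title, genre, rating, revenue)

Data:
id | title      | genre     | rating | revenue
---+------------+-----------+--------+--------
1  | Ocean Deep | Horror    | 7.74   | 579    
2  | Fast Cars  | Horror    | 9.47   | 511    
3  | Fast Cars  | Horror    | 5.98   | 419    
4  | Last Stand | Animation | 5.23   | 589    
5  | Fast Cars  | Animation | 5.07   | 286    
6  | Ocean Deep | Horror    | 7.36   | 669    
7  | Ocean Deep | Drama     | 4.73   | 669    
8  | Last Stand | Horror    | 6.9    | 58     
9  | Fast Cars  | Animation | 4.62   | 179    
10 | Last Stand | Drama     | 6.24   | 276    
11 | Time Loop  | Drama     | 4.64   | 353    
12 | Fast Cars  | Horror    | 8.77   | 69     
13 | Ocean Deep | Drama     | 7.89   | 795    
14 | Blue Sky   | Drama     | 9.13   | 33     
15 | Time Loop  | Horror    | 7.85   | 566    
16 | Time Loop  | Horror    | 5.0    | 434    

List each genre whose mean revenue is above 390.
SELECT genre, AVG(revenue)
FROM movies
GROUP BY genre
HAVING AVG(revenue) > 390

Result:
  Drama: avg=425.20
  Horror: avg=413.13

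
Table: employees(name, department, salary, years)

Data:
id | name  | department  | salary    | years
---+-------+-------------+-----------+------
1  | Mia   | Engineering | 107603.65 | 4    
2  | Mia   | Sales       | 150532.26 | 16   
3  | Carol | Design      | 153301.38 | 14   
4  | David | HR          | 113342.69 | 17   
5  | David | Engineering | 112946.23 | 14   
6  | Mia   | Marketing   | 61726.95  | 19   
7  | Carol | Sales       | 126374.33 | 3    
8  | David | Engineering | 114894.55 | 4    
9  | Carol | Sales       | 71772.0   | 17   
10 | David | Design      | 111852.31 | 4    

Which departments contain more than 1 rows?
SELECT department, COUNT(*) as cnt
FROM employees
GROUP BY department
HAVING COUNT(*) > 1

Result:
  Design: 2
  Engineering: 3
  Sales: 3

Note: HAVING filters groups after aggregation, WHERE filters rows before.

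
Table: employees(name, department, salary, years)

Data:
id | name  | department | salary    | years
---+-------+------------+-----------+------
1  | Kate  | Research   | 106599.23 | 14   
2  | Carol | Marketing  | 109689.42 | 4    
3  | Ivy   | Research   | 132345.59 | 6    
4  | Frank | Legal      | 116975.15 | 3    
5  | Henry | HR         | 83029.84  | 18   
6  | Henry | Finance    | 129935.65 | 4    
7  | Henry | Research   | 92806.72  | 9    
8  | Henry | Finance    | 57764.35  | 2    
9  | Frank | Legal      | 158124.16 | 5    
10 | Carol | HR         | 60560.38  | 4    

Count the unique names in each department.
SELECT department, COUNT(DISTINCT name)
FROM employees
GROUP BY department

Result:
  Finance: 1 distinct
  HR: 2 distinct
  Legal: 1 distinct
  Marketing: 1 distinct
  Research: 3 distinct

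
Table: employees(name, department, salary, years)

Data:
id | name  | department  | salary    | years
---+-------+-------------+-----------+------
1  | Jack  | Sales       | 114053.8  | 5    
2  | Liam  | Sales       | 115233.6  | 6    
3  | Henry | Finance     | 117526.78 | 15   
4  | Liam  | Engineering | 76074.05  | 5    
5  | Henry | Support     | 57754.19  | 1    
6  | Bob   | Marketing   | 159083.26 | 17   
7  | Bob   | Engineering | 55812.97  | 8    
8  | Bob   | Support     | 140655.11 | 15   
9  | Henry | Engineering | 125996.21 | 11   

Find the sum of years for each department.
SELECT department, SUM(years) as result
FROM employees
GROUP BY department

Result:
  Engineering: 24
  Finance: 15
  Marketing: 17
  Sales: 11
  Support: 16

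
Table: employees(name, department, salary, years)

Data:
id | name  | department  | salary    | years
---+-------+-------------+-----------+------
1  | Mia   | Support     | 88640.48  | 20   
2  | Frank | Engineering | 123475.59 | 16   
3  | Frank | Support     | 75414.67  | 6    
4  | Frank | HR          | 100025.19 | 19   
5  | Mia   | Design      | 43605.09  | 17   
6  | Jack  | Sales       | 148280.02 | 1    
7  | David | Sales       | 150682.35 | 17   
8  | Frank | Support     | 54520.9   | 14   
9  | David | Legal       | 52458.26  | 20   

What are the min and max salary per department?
SELECT department, MIN(salary), MAX(salary)
FROM employees
GROUP BY department

Result:
  Design: min=43605.09, max=43605.09
  Engineering: min=123475.59, max=123475.59
  HR: min=100025.19, max=100025.19
  Legal: min=52458.26, max=52458.26
  Sales: min=148280.02, max=150682.35
  Support: min=54520.90, max=88640.48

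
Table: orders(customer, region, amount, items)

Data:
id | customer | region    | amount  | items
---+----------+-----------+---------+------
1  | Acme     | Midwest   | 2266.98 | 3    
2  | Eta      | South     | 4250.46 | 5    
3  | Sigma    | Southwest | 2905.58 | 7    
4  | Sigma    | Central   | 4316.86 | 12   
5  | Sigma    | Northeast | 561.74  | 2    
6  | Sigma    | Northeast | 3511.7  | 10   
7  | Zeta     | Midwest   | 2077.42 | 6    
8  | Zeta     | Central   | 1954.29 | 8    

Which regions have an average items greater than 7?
SELECT region, AVG(items)
FROM orders
GROUP BY region
HAVING AVG(items) > 7

Result:
  Central: avg=10.00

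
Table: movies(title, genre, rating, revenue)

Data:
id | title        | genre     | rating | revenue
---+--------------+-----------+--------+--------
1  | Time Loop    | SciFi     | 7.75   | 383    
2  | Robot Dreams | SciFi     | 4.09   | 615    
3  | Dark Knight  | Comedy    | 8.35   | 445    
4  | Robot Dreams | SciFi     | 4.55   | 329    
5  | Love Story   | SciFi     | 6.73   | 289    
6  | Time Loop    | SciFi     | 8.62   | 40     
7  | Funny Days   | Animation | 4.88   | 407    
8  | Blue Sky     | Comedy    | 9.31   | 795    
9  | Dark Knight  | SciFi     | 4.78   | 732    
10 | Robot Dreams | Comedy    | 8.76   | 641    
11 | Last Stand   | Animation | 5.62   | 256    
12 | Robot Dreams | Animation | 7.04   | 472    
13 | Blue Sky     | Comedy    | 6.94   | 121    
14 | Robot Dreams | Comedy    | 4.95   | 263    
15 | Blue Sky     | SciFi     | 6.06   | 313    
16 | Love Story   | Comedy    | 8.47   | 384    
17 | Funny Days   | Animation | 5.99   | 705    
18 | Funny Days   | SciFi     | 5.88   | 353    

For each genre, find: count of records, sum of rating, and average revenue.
SELECT genre,
       COUNT(*) as cnt,
       SUM(rating) as total_rating,
       AVG(revenue) as avg_revenue
FROM movies
GROUP BY genre

Result:
  Animation: 4 records, 23.53 total rating, 460.00 avg revenue
  Comedy: 6 records, 46.78 total rating, 441.50 avg revenue
  SciFi: 8 records, 48.46 total rating, 381.75 avg revenue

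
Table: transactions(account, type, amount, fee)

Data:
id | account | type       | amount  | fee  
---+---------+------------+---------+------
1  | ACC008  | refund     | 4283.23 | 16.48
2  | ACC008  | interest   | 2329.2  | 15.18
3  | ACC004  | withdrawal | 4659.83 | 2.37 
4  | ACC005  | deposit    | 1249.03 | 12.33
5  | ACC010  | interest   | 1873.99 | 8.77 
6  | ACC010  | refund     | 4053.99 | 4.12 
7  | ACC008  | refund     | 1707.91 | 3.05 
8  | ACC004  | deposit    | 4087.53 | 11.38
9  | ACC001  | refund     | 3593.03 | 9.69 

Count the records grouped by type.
SELECT type, COUNT(*) as count
FROM transactions
GROUP BY type

Result:
  deposit: 2
  interest: 2
  refund: 4
  withdrawal: 1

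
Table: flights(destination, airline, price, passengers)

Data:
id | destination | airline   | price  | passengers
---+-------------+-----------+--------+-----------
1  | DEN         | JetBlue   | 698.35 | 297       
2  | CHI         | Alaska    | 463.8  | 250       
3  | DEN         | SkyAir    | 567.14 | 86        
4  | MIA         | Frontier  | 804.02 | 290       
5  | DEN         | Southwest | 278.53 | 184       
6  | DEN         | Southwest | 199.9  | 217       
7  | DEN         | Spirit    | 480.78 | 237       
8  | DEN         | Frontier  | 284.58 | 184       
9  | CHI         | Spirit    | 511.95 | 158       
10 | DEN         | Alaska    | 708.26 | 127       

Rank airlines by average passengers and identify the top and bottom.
SELECT airline, AVG(passengers)
FROM flights
GROUP BY airline
ORDER BY AVG(passengers)

All groups:
  SkyAir: 86.00
  Alaska: 188.50
  Spirit: 197.50
  Southwest: 200.50
  Frontier: 237.00
  JetBlue: 297.00

Highest: JetBlue (297.00)
Lowest: SkyAir (86.00)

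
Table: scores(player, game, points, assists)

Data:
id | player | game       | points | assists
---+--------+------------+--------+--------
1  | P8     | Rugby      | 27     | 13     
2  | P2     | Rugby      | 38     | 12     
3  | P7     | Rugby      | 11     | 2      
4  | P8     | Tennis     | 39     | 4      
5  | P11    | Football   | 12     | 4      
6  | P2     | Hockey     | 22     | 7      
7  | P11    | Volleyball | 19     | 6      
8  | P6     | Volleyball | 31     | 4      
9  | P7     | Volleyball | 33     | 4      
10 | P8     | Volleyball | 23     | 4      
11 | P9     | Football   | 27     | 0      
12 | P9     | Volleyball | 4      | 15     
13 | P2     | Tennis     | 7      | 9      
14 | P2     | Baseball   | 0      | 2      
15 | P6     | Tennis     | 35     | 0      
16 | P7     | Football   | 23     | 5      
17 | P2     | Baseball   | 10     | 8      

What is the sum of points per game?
SELECT game, SUM(points) as result
FROM scores
GROUP BY game

Result:
  Baseball: 10
  Football: 62
  Hockey: 22
  Rugby: 76
  Tennis: 81
  Volleyball: 110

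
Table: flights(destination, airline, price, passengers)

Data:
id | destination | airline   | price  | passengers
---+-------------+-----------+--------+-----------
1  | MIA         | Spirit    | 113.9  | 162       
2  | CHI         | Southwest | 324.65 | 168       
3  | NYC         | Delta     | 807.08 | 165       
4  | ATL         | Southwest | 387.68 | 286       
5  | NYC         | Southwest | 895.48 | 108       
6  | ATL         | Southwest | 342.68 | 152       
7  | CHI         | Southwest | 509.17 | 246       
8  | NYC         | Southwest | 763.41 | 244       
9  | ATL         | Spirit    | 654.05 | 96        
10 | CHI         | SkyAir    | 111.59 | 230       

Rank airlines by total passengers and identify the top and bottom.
SELECT airline, SUM(passengers)
FROM flights
GROUP BY airline
ORDER BY SUM(passengers)

All groups:
  Delta: 165
  SkyAir: 230
  Spirit: 258
  Southwest: 1204

Highest: Southwest (1204)
Lowest: Delta (165)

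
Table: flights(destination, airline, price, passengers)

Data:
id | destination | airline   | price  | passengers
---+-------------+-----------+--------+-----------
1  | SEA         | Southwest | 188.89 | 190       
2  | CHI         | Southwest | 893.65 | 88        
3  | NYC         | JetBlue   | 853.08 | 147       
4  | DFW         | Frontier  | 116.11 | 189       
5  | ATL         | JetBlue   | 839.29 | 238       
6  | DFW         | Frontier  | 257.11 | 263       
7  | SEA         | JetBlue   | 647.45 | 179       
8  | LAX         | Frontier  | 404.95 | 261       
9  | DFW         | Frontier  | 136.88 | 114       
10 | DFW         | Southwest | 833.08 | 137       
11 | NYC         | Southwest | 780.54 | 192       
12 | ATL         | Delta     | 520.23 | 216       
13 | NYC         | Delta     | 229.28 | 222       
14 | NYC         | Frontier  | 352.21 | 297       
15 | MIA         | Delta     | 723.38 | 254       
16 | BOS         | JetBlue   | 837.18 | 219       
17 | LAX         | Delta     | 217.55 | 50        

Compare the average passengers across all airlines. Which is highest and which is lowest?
SELECT airline, AVG(passengers)
FROM flights
GROUP BY airline
ORDER BY AVG(passengers)

All groups:
  Southwest: 151.75
  Delta: 185.50
  JetBlue: 195.75
  Frontier: 224.80

Highest: Frontier (224.80)
Lowest: Southwest (151.75)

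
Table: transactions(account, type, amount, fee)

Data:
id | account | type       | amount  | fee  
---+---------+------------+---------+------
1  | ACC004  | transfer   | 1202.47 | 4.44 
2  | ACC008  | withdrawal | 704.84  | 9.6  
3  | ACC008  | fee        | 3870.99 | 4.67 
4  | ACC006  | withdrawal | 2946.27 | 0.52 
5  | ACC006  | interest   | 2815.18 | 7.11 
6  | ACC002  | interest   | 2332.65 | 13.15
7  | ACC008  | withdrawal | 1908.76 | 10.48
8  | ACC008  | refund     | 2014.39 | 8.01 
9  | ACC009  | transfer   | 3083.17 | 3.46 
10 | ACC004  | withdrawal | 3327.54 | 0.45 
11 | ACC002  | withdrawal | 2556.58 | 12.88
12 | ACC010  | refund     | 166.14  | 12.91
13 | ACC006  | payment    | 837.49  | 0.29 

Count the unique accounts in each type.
SELECT type, COUNT(DISTINCT account)
FROM transactions
GROUP BY type

Result:
  fee: 1 distinct
  interest: 2 distinct
  payment: 1 distinct
  refund: 2 distinct
  transfer: 2 distinct
  withdrawal: 4 distinct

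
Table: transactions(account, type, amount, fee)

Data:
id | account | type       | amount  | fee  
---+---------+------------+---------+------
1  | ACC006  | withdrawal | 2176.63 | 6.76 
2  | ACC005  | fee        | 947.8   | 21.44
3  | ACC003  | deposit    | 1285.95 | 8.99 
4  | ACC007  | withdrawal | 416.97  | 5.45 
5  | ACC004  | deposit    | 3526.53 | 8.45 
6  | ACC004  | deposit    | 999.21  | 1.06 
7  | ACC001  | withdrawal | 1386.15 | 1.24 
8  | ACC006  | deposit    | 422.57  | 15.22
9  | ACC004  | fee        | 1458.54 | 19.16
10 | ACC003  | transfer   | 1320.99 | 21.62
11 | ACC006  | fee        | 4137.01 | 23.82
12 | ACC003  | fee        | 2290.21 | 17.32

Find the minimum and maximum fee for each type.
SELECT type, MIN(fee), MAX(fee)
FROM transactions
GROUP BY type

Result:
  deposit: min=1.06, max=15.22
  fee: min=17.32, max=23.82
  transfer: min=21.62, max=21.62
  withdrawal: min=1.24, max=6.76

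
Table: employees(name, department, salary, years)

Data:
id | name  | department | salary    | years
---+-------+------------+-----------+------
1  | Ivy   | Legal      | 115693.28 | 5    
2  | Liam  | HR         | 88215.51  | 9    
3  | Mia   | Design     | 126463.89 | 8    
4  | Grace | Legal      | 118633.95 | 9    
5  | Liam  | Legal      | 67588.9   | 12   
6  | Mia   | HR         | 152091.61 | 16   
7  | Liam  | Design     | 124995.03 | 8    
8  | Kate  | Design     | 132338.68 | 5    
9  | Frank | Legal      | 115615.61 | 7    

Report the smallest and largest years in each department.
SELECT department, MIN(years), MAX(years)
FROM employees
GROUP BY department

Result:
  Design: min=5, max=8
  HR: min=9, max=16
  Legal: min=5, max=12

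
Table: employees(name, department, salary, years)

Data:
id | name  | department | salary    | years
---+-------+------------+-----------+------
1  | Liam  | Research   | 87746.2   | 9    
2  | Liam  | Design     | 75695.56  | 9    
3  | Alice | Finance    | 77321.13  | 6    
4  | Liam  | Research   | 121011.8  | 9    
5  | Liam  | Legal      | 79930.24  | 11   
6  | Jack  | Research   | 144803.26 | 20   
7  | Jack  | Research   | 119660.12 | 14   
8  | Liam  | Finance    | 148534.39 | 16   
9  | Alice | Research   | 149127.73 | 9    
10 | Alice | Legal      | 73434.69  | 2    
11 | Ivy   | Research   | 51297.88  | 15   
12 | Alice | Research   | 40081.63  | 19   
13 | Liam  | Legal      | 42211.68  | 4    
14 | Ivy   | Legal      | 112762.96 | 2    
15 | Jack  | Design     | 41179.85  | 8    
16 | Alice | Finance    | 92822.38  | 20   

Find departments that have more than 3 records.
SELECT department, COUNT(*) as cnt
FROM employees
GROUP BY department
HAVING COUNT(*) > 3

Result:
  Legal: 4
  Research: 7

Note: HAVING filters groups after aggregation, WHERE filters rows before.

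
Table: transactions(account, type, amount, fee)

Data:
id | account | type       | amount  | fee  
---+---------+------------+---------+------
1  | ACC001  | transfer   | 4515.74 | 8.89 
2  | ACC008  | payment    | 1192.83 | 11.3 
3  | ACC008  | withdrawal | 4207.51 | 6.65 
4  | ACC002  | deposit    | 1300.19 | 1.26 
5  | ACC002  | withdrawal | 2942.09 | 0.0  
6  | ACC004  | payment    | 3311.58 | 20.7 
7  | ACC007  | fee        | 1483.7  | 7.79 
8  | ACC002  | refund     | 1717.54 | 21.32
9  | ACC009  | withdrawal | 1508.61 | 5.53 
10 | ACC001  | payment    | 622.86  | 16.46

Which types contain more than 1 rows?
SELECT type, COUNT(*) as cnt
FROM transactions
GROUP BY type
HAVING COUNT(*) > 1

Result:
  payment: 3
  withdrawal: 3

Note: HAVING filters groups after aggregation, WHERE filters rows before.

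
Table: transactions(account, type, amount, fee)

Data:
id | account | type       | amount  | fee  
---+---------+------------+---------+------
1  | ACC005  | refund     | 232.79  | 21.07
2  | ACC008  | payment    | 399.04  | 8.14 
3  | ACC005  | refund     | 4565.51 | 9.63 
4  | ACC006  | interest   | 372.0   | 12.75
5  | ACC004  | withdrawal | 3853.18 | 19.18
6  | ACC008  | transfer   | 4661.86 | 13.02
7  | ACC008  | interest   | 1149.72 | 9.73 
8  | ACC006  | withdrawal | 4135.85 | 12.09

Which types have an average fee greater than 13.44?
SELECT type, AVG(fee)
FROM transactions
GROUP BY type
HAVING AVG(fee) > 13.44

Result:
  refund: avg=15.35
  withdrawal: avg=15.64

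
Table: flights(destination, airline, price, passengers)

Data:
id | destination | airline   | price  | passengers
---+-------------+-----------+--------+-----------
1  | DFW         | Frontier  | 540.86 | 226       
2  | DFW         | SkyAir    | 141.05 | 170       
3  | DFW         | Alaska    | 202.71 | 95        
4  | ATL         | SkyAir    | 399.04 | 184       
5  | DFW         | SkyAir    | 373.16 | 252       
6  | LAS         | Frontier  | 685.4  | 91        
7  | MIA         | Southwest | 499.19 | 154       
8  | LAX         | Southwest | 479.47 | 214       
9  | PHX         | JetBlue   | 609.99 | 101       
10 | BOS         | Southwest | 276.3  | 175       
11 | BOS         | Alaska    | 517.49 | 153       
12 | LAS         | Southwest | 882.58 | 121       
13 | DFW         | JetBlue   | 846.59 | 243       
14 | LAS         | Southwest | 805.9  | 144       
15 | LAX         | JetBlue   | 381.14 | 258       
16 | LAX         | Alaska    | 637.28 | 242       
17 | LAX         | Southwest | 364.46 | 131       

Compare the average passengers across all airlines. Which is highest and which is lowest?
SELECT airline, AVG(passengers)
FROM flights
GROUP BY airline
ORDER BY AVG(passengers)

All groups:
  Southwest: 156.50
  Frontier: 158.50
  Alaska: 163.33
  JetBlue: 200.67
  SkyAir: 202.00

Highest: SkyAir (202.00)
Lowest: Southwest (156.50)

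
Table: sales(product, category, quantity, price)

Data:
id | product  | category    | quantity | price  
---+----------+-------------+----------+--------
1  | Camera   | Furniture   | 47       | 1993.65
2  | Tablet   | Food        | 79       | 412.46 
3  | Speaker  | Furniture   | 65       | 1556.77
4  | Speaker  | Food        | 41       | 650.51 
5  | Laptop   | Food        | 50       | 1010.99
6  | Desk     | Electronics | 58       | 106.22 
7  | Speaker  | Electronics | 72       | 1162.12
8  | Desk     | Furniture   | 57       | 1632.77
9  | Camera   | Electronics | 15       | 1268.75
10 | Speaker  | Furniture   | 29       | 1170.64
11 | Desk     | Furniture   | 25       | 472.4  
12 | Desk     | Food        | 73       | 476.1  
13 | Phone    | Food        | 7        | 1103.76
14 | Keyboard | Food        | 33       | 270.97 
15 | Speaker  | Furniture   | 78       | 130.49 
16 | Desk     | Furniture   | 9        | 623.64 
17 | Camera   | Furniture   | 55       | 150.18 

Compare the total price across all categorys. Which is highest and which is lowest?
SELECT category, SUM(price)
FROM sales
GROUP BY category
ORDER BY SUM(price)

All groups:
  Electronics: 2537.09
  Food: 3924.79
  Furniture: 7730.54

Highest: Furniture (7730.54)
Lowest: Electronics (2537.09)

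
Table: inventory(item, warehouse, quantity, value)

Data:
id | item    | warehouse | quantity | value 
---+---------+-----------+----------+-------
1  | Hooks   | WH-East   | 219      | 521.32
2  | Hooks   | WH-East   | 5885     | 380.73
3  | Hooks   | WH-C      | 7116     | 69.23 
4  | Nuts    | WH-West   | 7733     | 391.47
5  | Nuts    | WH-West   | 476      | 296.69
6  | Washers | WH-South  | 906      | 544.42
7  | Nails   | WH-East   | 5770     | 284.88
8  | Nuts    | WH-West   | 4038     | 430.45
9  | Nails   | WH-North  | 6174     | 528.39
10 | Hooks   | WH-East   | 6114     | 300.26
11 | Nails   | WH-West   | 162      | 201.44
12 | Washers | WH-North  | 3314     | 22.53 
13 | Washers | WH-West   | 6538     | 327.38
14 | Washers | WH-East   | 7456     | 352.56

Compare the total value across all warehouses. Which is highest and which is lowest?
SELECT warehouse, SUM(value)
FROM inventory
GROUP BY warehouse
ORDER BY SUM(value)

All groups:
  WH-C: 69.23
  WH-South: 544.42
  WH-North: 550.92
  WH-West: 1647.43
  WH-East: 1839.75

Highest: WH-East (1839.75)
Lowest: WH-C (69.23)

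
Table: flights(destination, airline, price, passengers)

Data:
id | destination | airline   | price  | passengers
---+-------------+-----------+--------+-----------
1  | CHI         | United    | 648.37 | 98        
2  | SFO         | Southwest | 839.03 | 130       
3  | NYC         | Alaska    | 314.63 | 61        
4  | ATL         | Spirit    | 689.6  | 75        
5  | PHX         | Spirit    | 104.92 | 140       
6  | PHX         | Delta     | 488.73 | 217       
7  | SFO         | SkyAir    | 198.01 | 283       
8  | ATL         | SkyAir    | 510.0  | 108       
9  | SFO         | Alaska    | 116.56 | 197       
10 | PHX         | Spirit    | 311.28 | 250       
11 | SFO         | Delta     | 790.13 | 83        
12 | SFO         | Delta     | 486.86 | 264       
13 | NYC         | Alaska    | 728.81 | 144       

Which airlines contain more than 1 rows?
SELECT airline, COUNT(*) as cnt
FROM flights
GROUP BY airline
HAVING COUNT(*) > 1

Result:
  Alaska: 3
  Delta: 3
  SkyAir: 2
  Spirit: 3

Note: HAVING filters groups after aggregation, WHERE filters rows before.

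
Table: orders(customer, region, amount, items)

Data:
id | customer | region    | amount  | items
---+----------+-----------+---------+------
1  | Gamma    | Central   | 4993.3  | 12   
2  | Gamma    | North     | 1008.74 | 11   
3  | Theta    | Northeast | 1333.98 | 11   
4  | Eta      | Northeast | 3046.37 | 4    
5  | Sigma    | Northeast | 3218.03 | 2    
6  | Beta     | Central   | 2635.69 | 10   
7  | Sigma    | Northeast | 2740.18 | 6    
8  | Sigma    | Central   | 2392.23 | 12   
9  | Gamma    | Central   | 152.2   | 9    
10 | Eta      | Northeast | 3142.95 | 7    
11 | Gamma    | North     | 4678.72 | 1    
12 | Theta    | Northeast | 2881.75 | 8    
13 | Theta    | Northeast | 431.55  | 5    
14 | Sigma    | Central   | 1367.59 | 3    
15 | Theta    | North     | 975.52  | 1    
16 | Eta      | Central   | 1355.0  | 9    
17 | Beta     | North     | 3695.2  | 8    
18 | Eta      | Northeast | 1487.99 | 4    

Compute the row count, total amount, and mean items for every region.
SELECT region,
       COUNT(*) as cnt,
       SUM(amount) as total_amount,
       AVG(items) as avg_items
FROM orders
GROUP BY region

Result:
  Central: 6 records, 12896.01 total amount, 9.17 avg items
  North: 4 records, 10358.18 total amount, 5.25 avg items
  Northeast: 8 records, 18282.80 total amount, 5.88 avg items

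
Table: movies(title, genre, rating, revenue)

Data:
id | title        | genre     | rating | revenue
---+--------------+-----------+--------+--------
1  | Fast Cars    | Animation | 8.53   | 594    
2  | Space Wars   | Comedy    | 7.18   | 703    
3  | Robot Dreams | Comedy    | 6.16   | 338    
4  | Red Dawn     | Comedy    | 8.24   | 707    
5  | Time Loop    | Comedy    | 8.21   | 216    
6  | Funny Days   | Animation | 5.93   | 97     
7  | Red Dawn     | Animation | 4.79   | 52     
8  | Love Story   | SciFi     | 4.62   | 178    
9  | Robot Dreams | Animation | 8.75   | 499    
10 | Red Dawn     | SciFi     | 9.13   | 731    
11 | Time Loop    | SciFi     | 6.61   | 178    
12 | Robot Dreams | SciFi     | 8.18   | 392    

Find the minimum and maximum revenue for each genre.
SELECT genre, MIN(revenue), MAX(revenue)
FROM movies
GROUP BY genre

Result:
  Animation: min=52, max=594
  Comedy: min=216, max=707
  SciFi: min=178, max=731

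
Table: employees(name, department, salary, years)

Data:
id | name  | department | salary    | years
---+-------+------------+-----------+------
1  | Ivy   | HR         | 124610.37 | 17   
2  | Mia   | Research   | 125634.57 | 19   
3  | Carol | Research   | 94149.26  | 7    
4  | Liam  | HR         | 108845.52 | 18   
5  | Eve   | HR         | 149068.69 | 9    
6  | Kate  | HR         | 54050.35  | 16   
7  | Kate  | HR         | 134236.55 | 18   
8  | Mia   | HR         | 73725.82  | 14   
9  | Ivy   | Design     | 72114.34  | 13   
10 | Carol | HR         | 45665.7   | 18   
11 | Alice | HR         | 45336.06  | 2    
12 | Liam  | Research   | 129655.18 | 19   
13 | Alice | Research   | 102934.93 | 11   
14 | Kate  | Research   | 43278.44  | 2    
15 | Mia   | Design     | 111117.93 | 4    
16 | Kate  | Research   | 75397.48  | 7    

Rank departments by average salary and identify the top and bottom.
SELECT department, AVG(salary)
FROM employees
GROUP BY department
ORDER BY AVG(salary)

All groups:
  Design: 91616.14
  HR: 91942.38
  Research: 95174.98

Highest: Research (95174.98)
Lowest: Design (91616.14)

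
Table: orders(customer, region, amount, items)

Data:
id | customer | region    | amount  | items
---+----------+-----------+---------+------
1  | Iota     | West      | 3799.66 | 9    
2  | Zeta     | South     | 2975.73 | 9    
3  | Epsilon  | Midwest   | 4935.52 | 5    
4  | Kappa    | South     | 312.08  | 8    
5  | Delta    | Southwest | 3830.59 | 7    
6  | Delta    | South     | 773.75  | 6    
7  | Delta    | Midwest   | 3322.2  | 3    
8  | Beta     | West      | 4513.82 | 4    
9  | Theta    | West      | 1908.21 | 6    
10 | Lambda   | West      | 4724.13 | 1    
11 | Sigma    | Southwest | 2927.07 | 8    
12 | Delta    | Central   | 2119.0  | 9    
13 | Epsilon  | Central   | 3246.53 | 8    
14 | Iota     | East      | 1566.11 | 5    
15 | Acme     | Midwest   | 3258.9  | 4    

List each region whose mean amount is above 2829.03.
SELECT region, AVG(amount)
FROM orders
GROUP BY region
HAVING AVG(amount) > 2829.03

Result:
  Midwest: avg=3838.87
  Southwest: avg=3378.83
  West: avg=3736.46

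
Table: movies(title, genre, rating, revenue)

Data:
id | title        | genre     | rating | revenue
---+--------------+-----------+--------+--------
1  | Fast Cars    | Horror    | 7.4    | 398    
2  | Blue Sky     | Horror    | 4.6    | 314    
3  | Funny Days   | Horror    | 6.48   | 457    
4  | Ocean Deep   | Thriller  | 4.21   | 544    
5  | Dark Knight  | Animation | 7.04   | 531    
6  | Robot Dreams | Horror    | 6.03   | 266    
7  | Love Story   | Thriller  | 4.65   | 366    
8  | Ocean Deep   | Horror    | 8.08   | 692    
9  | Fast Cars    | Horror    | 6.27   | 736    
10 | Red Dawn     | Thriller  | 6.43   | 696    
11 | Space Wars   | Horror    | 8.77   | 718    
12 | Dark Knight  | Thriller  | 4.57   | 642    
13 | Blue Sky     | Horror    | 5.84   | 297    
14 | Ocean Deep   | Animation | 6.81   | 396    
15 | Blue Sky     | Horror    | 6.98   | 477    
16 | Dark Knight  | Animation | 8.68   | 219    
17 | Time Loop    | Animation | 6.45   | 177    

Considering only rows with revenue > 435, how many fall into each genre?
SELECT genre, COUNT(*)
FROM movies
WHERE revenue > 435
GROUP BY genre

Note: WHERE filters rows before grouping.

Result:
  Animation: 1
  Horror: 5
  Thriller: 3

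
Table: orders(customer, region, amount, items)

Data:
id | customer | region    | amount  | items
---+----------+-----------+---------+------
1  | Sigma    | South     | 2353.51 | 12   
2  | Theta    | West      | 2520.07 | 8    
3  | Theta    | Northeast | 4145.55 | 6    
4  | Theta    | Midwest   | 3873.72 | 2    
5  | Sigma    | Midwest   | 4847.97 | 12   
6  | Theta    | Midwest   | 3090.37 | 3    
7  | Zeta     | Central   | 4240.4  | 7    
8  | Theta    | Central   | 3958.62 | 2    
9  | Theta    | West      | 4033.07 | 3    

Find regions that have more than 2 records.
SELECT region, COUNT(*) as cnt
FROM orders
GROUP BY region
HAVING COUNT(*) > 2

Result:
  Midwest: 3

Note: HAVING filters groups after aggregation, WHERE filters rows before.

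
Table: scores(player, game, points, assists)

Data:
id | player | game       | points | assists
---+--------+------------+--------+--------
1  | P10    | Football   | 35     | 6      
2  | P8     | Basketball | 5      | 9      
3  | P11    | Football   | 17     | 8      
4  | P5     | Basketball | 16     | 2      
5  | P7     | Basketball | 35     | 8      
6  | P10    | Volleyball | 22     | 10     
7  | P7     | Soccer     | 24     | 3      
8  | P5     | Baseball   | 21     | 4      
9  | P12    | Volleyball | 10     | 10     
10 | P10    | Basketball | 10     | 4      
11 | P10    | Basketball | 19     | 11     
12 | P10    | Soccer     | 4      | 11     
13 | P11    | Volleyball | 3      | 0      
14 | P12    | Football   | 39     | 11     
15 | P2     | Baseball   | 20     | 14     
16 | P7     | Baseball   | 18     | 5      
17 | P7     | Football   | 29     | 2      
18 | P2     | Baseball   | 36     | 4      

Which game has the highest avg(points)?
SELECT game, AVG(points) as val
FROM scores
GROUP BY game
ORDER BY val DESC
LIMIT 1

Result: Football with avg(points) = 30.00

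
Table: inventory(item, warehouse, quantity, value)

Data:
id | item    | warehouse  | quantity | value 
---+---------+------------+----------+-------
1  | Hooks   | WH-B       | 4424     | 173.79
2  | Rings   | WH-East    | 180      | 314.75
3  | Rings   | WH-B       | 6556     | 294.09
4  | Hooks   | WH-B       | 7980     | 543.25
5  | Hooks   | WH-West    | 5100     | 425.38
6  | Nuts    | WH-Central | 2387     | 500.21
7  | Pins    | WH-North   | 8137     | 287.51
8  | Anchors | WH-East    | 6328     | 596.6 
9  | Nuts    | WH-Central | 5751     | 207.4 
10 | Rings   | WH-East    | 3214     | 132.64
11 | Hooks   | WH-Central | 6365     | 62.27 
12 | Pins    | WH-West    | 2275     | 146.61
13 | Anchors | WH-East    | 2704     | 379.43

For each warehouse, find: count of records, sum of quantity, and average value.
SELECT warehouse,
       COUNT(*) as cnt,
       SUM(quantity) as total_quantity,
       AVG(value) as avg_value
FROM inventory
GROUP BY warehouse

Result:
  WH-B: 3 records, 18960 total quantity, 337.04 avg value
  WH-Central: 3 records, 14503 total quantity, 256.63 avg value
  WH-East: 4 records, 12426 total quantity, 355.86 avg value
  WH-North: 1 records, 8137 total quantity, 287.51 avg value
  WH-West: 2 records, 7375 total quantity, 286.00 avg value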